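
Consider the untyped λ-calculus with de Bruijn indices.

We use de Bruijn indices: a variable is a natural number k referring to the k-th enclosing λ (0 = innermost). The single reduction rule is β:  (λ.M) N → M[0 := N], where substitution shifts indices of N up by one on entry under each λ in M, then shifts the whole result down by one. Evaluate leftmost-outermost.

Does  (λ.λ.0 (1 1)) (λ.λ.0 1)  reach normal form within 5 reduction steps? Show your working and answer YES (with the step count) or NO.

  start: (λ.λ.0 (1 1)) (λ.λ.0 1)
  [1] λ.0 ((λ.λ.0 1) (λ.λ.0 1))
  [2] λ.0 (λ.0 (λ.λ.0 1))

Answer: YES — reaches normal form λ.0 (λ.0 (λ.λ.0 1)) in 2 ≤ 5 steps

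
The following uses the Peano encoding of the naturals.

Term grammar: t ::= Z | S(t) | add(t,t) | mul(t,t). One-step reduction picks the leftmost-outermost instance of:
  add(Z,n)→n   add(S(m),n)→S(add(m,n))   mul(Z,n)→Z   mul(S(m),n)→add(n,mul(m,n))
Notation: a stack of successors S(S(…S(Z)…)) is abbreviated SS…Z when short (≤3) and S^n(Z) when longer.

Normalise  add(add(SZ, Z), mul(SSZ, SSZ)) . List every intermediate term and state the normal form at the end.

Answer: normal form = S^5(Z)  (in 13 steps)

Working:
  start: add(add(SZ, Z), mul(SSZ, SSZ))
  [1] add(S(add(Z, Z)), mul(SSZ, SSZ))
  [2] S(add(add(Z, Z), mul(SSZ, SSZ)))
  [3] S(add(Z, mul(SSZ, SSZ)))
  [4] S(mul(SSZ, SSZ))
  [5] S(add(SSZ, mul(SZ, SSZ)))
  [6] S(S(add(SZ, mul(SZ, SSZ))))
  [7] S(S(S(add(Z, mul(SZ, SSZ)))))
  [8] S(S(S(mul(SZ, SSZ))))
  [9] S(S(S(add(SSZ, mul(Z, SSZ)))))
  [10] S(S(S(S(add(SZ, mul(Z, SSZ))))))
  [11] S(S(S(S(S(add(Z, mul(Z, SSZ)))))))
  [12] S(S(S(S(S(mul(Z, SSZ))))))
  [13] S^5(Z)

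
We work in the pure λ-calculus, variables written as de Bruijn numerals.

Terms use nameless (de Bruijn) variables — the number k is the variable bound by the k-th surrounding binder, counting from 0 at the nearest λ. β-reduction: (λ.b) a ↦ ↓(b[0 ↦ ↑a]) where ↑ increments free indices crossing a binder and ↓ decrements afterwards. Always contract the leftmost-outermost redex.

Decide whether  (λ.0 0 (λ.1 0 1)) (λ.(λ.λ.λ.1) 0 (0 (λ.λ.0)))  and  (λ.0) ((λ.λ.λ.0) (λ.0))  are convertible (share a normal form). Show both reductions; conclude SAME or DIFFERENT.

Term A:
  start: (λ.0 0 (λ.1 0 1)) (λ.(λ.λ.λ.1) 0 (0 (λ.λ.0)))
  →1  (λ.(λ.λ.λ.1) 0 (0 (λ.λ.0))) (λ.(λ.λ.λ.1) 0 (0 (λ.λ.0))) (λ.(λ.(λ.λ.λ.1) 0 (0 (λ.λ.0))) 0 (λ.(λ.λ.λ.1) 0 (0 (λ.λ.0))))
  →2  (λ.λ.λ.1) (λ.(λ.λ.λ.1) 0 (0 (λ.λ.0))) ((λ.(λ.λ.λ.1) 0 (0 (λ.λ.0))) (λ.λ.0)) (λ.(λ.(λ.λ.λ.1) 0 (0 (λ.λ.0))) 0 (λ.(λ.λ.λ.1) 0 (0 (λ.λ.0))))
  →3  (λ.λ.1) ((λ.(λ.λ.λ.1) 0 (0 (λ.λ.0))) (λ.λ.0)) (λ.(λ.(λ.λ.λ.1) 0 (0 (λ.λ.0))) 0 (λ.(λ.λ.λ.1) 0 (0 (λ.λ.0))))
  →4  (λ.(λ.(λ.λ.λ.1) 0 (0 (λ.λ.0))) (λ.λ.0)) (λ.(λ.(λ.λ.λ.1) 0 (0 (λ.λ.0))) 0 (λ.(λ.λ.λ.1) 0 (0 (λ.λ.0))))
  →5  (λ.(λ.λ.λ.1) 0 (0 (λ.λ.0))) (λ.λ.0)
  →6  (λ.λ.λ.1) (λ.λ.0) ((λ.λ.0) (λ.λ.0))
  →7  (λ.λ.1) ((λ.λ.0) (λ.λ.0))
  →8  λ.(λ.λ.0) (λ.λ.0)
  →9  λ.λ.0

Term B:
  start: (λ.0) ((λ.λ.λ.0) (λ.0))
  →1  (λ.λ.λ.0) (λ.0)
  →2  λ.λ.0

Answer: SAME — A ⇓ λ.λ.0, B ⇓ λ.λ.0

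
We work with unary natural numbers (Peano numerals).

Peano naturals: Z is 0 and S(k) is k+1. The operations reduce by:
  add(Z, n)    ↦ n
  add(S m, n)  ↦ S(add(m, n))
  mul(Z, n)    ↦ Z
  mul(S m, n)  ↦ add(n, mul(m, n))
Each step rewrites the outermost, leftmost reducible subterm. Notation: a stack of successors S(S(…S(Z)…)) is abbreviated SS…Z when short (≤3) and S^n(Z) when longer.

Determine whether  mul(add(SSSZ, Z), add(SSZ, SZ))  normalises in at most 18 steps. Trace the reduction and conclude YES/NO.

Answer: NO — after 18 steps the term is S(S(S(S(S(S(mul(add(SZ, Z), add(SSZ, SZ)))))))), not yet normal

Derivation:
  start: mul(add(SSSZ, Z), add(SSZ, SZ))
  step 1: mul(S(add(SSZ, Z)), add(SSZ, SZ))
  step 2: add(add(SSZ, SZ), mul(add(SSZ, Z), add(SSZ, SZ)))
  step 3: add(S(add(SZ, SZ)), mul(add(SSZ, Z), add(SSZ, SZ)))
  step 4: S(add(add(SZ, SZ), mul(add(SSZ, Z), add(SSZ, SZ))))
  step 5: S(add(S(add(Z, SZ)), mul(add(SSZ, Z), add(SSZ, SZ))))
  step 6: S(S(add(add(Z, SZ), mul(add(SSZ, Z), add(SSZ, SZ)))))
  step 7: S(S(add(SZ, mul(add(SSZ, Z), add(SSZ, SZ)))))
  step 8: S(S(S(add(Z, mul(add(SSZ, Z), add(SSZ, SZ))))))
  step 9: S(S(S(mul(add(SSZ, Z), add(SSZ, SZ)))))
  step 10: S(S(S(mul(S(add(SZ, Z)), add(SSZ, SZ)))))
  step 11: S(S(S(add(add(SSZ, SZ), mul(add(SZ, Z), add(SSZ, SZ))))))
  step 12: S(S(S(add(S(add(SZ, SZ)), mul(add(SZ, Z), add(SSZ, SZ))))))
  step 13: S(S(S(S(add(add(SZ, SZ), mul(add(SZ, Z), add(SSZ, SZ)))))))
  step 14: S(S(S(S(add(S(add(Z, SZ)), mul(add(SZ, Z), add(SSZ, SZ)))))))
  step 15: S(S(S(S(S(add(add(Z, SZ), mul(add(SZ, Z), add(SSZ, SZ))))))))
  step 16: S(S(S(S(S(add(SZ, mul(add(SZ, Z), add(SSZ, SZ))))))))
  step 17: S(S(S(S(S(S(add(Z, mul(add(SZ, Z), add(SSZ, SZ)))))))))
  step 18: S(S(S(S(S(S(mul(add(SZ, Z), add(SSZ, SZ))))))))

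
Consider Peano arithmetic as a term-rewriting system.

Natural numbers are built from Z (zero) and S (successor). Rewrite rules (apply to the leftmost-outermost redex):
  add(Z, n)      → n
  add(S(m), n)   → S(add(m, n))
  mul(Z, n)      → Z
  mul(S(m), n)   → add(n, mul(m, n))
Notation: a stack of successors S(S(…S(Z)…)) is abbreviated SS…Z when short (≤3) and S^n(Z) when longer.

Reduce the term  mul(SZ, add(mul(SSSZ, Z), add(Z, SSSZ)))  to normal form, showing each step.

Answer: normal form = SSSZ  (in 15 steps)

Derivation:
  start: mul(SZ, add(mul(SSSZ, Z), add(Z, SSSZ)))
  [1] add(add(mul(SSSZ, Z), add(Z, SSSZ)), mul(Z, add(mul(SSSZ, Z), add(Z, SSSZ))))
  [2] add(add(add(Z, mul(SSZ, Z)), add(Z, SSSZ)), mul(Z, add(mul(SSSZ, Z), add(Z, SSSZ))))
  [3] add(add(mul(SSZ, Z), add(Z, SSSZ)), mul(Z, add(mul(SSSZ, Z), add(Z, SSSZ))))
  [4] add(add(add(Z, mul(SZ, Z)), add(Z, SSSZ)), mul(Z, add(mul(SSSZ, Z), add(Z, SSSZ))))
  [5] add(add(mul(SZ, Z), add(Z, SSSZ)), mul(Z, add(mul(SSSZ, Z), add(Z, SSSZ))))
  [6] add(add(add(Z, mul(Z, Z)), add(Z, SSSZ)), mul(Z, add(mul(SSSZ, Z), add(Z, SSSZ))))
  [7] add(add(mul(Z, Z), add(Z, SSSZ)), mul(Z, add(mul(SSSZ, Z), add(Z, SSSZ))))
  [8] add(add(Z, add(Z, SSSZ)), mul(Z, add(mul(SSSZ, Z), add(Z, SSSZ))))
  [9] add(add(Z, SSSZ), mul(Z, add(mul(SSSZ, Z), add(Z, SSSZ))))
  [10] add(SSSZ, mul(Z, add(mul(SSSZ, Z), add(Z, SSSZ))))
  [11] S(add(SSZ, mul(Z, add(mul(SSSZ, Z), add(Z, SSSZ)))))
  [12] S(S(add(SZ, mul(Z, add(mul(SSSZ, Z), add(Z, SSSZ))))))
  [13] S(S(S(add(Z, mul(Z, add(mul(SSSZ, Z), add(Z, SSSZ)))))))
  [14] S(S(S(mul(Z, add(mul(SSSZ, Z), add(Z, SSSZ))))))
  [15] SSSZ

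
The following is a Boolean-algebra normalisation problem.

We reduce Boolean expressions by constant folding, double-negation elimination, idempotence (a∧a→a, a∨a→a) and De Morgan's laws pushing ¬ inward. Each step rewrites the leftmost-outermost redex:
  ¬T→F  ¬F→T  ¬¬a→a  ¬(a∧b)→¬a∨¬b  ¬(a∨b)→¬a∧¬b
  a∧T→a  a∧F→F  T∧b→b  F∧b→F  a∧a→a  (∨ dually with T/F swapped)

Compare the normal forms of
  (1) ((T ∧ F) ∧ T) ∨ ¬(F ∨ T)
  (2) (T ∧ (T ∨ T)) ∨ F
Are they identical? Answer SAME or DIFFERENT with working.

Term A:
  start: ((T ∧ F) ∧ T) ∨ ¬(F ∨ T)
  [1] (T ∧ F) ∨ ¬(F ∨ T)
  [2] F ∨ ¬(F ∨ T)
  [3] ¬(F ∨ T)
  [4] ¬F ∧ ¬T
  [5] T ∧ ¬T
  [6] ¬T
  [7] F

Term B:
  start: (T ∧ (T ∨ T)) ∨ F
  [1] T ∧ (T ∨ T)
  [2] T ∨ T
  [3] T

Answer: DIFFERENT — A ⇓ F, B ⇓ T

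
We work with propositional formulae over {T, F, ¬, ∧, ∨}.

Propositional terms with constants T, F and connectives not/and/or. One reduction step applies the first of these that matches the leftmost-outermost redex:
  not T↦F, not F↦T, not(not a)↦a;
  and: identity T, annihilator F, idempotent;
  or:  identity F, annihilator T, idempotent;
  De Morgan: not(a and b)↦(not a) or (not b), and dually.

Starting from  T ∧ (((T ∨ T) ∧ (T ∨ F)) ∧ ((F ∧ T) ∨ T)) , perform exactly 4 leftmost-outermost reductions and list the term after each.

Answer: after 4 steps: T ∧ ((F ∧ T) ∨ T)

Reduction:
  start: T ∧ (((T ∨ T) ∧ (T ∨ F)) ∧ ((F ∧ T) ∨ T))
  →1  ((T ∨ T) ∧ (T ∨ F)) ∧ ((F ∧ T) ∨ T)
  →2  (T ∧ (T ∨ F)) ∧ ((F ∧ T) ∨ T)
  →3  (T ∨ F) ∧ ((F ∧ T) ∨ T)
  →4  T ∧ ((F ∧ T) ∨ T)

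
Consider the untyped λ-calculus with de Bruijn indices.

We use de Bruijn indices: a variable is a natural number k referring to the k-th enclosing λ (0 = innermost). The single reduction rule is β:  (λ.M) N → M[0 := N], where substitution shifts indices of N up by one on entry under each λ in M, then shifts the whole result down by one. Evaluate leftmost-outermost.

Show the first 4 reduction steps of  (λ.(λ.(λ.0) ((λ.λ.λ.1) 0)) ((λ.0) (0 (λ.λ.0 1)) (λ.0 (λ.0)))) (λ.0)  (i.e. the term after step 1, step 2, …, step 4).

Answer: after 4 steps: λ.λ.1

Derivation:
  start: (λ.(λ.(λ.0) ((λ.λ.λ.1) 0)) ((λ.0) (0 (λ.λ.0 1)) (λ.0 (λ.0)))) (λ.0)
  →1  (λ.(λ.0) ((λ.λ.λ.1) 0)) ((λ.0) ((λ.0) (λ.λ.0 1)) (λ.0 (λ.0)))
  →2  (λ.0) ((λ.λ.λ.1) ((λ.0) ((λ.0) (λ.λ.0 1)) (λ.0 (λ.0))))
  →3  (λ.λ.λ.1) ((λ.0) ((λ.0) (λ.λ.0 1)) (λ.0 (λ.0)))
  →4  λ.λ.1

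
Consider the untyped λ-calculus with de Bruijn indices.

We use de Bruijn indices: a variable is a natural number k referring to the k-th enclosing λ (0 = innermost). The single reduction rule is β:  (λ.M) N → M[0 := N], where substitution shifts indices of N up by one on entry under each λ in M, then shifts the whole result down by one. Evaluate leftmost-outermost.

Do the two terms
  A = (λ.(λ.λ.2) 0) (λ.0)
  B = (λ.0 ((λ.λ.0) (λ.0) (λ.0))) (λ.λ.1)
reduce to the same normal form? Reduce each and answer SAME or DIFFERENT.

Answer: SAME — A ⇓ λ.λ.0, B ⇓ λ.λ.0

Reduction:
Term A:
  start: (λ.(λ.λ.2) 0) (λ.0)
  [1] (λ.λ.λ.0) (λ.0)
  [2] λ.λ.0

Term B:
  start: (λ.0 ((λ.λ.0) (λ.0) (λ.0))) (λ.λ.1)
  [1] (λ.λ.1) ((λ.λ.0) (λ.0) (λ.0))
  [2] λ.(λ.λ.0) (λ.0) (λ.0)
  [3] λ.(λ.0) (λ.0)
  [4] λ.λ.0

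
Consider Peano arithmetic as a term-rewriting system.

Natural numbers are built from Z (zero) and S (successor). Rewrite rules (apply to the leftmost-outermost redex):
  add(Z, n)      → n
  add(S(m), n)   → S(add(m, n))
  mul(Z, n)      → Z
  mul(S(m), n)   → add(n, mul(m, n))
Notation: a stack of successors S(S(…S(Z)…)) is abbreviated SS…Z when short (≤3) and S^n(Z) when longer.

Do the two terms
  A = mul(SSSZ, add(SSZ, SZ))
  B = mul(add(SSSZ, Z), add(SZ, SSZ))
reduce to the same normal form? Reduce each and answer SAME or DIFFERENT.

Answer: SAME — A ⇓ S^9(Z), B ⇓ S^9(Z)

Reduction:
Term A:
  start: mul(SSSZ, add(SSZ, SZ))
  →1  add(add(SSZ, SZ), mul(SSZ, add(SSZ, SZ)))
  →2  add(S(add(SZ, SZ)), mul(SSZ, add(SSZ, SZ)))
  →3  S(add(add(SZ, SZ), mul(SSZ, add(SSZ, SZ))))
  →4  S(add(S(add(Z, SZ)), mul(SSZ, add(SSZ, SZ))))
  →5  S(S(add(add(Z, SZ), mul(SSZ, add(SSZ, SZ)))))
  →6  S(S(add(SZ, mul(SSZ, add(SSZ, SZ)))))
  →7  S(S(S(add(Z, mul(SSZ, add(SSZ, SZ))))))
  →8  S(S(S(mul(SSZ, add(SSZ, SZ)))))
  →9  S(S(S(add(add(SSZ, SZ), mul(SZ, add(SSZ, SZ))))))
  →10  S(S(S(add(S(add(SZ, SZ)), mul(SZ, add(SSZ, SZ))))))
  →11  S(S(S(S(add(add(SZ, SZ), mul(SZ, add(SSZ, SZ)))))))
  →12  S(S(S(S(add(S(add(Z, SZ)), mul(SZ, add(SSZ, SZ)))))))
  →13  S(S(S(S(S(add(add(Z, SZ), mul(SZ, add(SSZ, SZ))))))))
  →14  S(S(S(S(S(add(SZ, mul(SZ, add(SSZ, SZ))))))))
  →15  S(S(S(S(S(S(add(Z, mul(SZ, add(SSZ, SZ)))))))))
  →16  S(S(S(S(S(S(mul(SZ, add(SSZ, SZ))))))))
  →17  S(S(S(S(S(S(add(add(SSZ, SZ), mul(Z, add(SSZ, SZ)))))))))
  →18  S(S(S(S(S(S(add(S(add(SZ, SZ)), mul(Z, add(SSZ, SZ)))))))))
  →19  S(S(S(S(S(S(S(add(add(SZ, SZ), mul(Z, add(SSZ, SZ))))))))))
  →20  S(S(S(S(S(S(S(add(S(add(Z, SZ)), mul(Z, add(SSZ, SZ))))))))))
  →21  S(S(S(S(S(S(S(S(add(add(Z, SZ), mul(Z, add(SSZ, SZ)))))))))))
  →22  S(S(S(S(S(S(S(S(add(SZ, mul(Z, add(SSZ, SZ)))))))))))
  →23  S(S(S(S(S(S(S(S(S(add(Z, mul(Z, add(SSZ, SZ))))))))))))
  →24  S(S(S(S(S(S(S(S(S(mul(Z, add(SSZ, SZ)))))))))))
  →25  S^9(Z)

Term B:
  start: mul(add(SSSZ, Z), add(SZ, SSZ))
  →1  mul(S(add(SSZ, Z)), add(SZ, SSZ))
  →2  add(add(SZ, SSZ), mul(add(SSZ, Z), add(SZ, SSZ)))
  →3  add(S(add(Z, SSZ)), mul(add(SSZ, Z), add(SZ, SSZ)))
  →4  S(add(add(Z, SSZ), mul(add(SSZ, Z), add(SZ, SSZ))))
  →5  S(add(SSZ, mul(add(SSZ, Z), add(SZ, SSZ))))
  →6  S(S(add(SZ, mul(add(SSZ, Z), add(SZ, SSZ)))))
  →7  S(S(S(add(Z, mul(add(SSZ, Z), add(SZ, SSZ))))))
  →8  S(S(S(mul(add(SSZ, Z), add(SZ, SSZ)))))
  →9  S(S(S(mul(S(add(SZ, Z)), add(SZ, SSZ)))))
  →10  S(S(S(add(add(SZ, SSZ), mul(add(SZ, Z), add(SZ, SSZ))))))
  →11  S(S(S(add(S(add(Z, SSZ)), mul(add(SZ, Z), add(SZ, SSZ))))))
  →12  S(S(S(S(add(add(Z, SSZ), mul(add(SZ, Z), add(SZ, SSZ)))))))
  →13  S(S(S(S(add(SSZ, mul(add(SZ, Z), add(SZ, SSZ)))))))
  →14  S(S(S(S(S(add(SZ, mul(add(SZ, Z), add(SZ, SSZ))))))))
  →15  S(S(S(S(S(S(add(Z, mul(add(SZ, Z), add(SZ, SSZ)))))))))
  →16  S(S(S(S(S(S(mul(add(SZ, Z), add(SZ, SSZ))))))))
  →17  S(S(S(S(S(S(mul(S(add(Z, Z)), add(SZ, SSZ))))))))
  →18  S(S(S(S(S(S(add(add(SZ, SSZ), mul(add(Z, Z), add(SZ, SSZ)))))))))
  →19  S(S(S(S(S(S(add(S(add(Z, SSZ)), mul(add(Z, Z), add(SZ, SSZ)))))))))
  →20  S(S(S(S(S(S(S(add(add(Z, SSZ), mul(add(Z, Z), add(SZ, SSZ))))))))))
  →21  S(S(S(S(S(S(S(add(SSZ, mul(add(Z, Z), add(SZ, SSZ))))))))))
  →22  S(S(S(S(S(S(S(S(add(SZ, mul(add(Z, Z), add(SZ, SSZ)))))))))))
  →23  S(S(S(S(S(S(S(S(S(add(Z, mul(add(Z, Z), add(SZ, SSZ))))))))))))
  →24  S(S(S(S(S(S(S(S(S(mul(add(Z, Z), add(SZ, SSZ)))))))))))
  →25  S(S(S(S(S(S(S(S(S(mul(Z, add(SZ, SSZ)))))))))))
  →26  S^9(Z)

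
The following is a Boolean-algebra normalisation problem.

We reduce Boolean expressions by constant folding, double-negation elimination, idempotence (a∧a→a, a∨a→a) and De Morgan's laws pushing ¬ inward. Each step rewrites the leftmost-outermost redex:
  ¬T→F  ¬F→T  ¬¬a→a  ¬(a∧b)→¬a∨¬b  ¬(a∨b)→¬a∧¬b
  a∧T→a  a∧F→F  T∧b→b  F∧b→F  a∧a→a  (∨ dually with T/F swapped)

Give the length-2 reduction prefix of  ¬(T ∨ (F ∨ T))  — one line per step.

Answer: after 2 steps: F ∧ ¬(F ∨ T)

Reduction:
  start: ¬(T ∨ (F ∨ T))
  step 1: ¬T ∧ ¬(F ∨ T)
  step 2: F ∧ ¬(F ∨ T)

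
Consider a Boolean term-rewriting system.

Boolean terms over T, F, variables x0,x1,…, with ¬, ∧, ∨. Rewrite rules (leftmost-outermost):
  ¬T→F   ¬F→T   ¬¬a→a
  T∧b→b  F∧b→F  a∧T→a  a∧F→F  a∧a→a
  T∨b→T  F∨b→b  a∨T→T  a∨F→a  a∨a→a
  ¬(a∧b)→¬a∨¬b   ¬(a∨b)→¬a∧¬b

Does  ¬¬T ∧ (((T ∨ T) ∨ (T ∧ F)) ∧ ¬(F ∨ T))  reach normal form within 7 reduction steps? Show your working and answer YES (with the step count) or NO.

Answer: NO — after 7 steps the term is T ∧ ¬T, not yet normal

Derivation:
  start: ¬¬T ∧ (((T ∨ T) ∨ (T ∧ F)) ∧ ¬(F ∨ T))
  step 1: T ∧ (((T ∨ T) ∨ (T ∧ F)) ∧ ¬(F ∨ T))
  step 2: ((T ∨ T) ∨ (T ∧ F)) ∧ ¬(F ∨ T)
  step 3: (T ∨ (T ∧ F)) ∧ ¬(F ∨ T)
  step 4: T ∧ ¬(F ∨ T)
  step 5: ¬(F ∨ T)
  step 6: ¬F ∧ ¬T
  step 7: T ∧ ¬T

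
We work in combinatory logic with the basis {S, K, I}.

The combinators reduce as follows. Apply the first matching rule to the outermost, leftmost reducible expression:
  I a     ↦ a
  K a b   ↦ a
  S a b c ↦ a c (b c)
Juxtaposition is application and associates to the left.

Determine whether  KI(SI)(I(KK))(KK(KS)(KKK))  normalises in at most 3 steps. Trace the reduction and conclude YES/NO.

  start: KI(SI)(I(KK))(KK(KS)(KKK))
  step 1: I(I(KK))(KK(KS)(KKK))
  step 2: I(KK)(KK(KS)(KKK))
  step 3: KK(KK(KS)(KKK))

Answer: NO — after 3 steps the term is KK(KK(KS)(KKK)), not yet normal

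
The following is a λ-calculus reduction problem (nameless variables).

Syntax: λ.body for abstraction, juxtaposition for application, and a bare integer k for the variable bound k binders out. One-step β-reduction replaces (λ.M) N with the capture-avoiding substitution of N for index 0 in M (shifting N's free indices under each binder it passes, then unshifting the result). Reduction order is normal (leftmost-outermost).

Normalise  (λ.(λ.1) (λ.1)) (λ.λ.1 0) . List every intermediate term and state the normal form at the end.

Answer: normal form = λ.λ.1 0  (in 2 steps)

Working:
  start: (λ.(λ.1) (λ.1)) (λ.λ.1 0)
  →1  (λ.λ.λ.1 0) (λ.λ.λ.1 0)
  →2  λ.λ.1 0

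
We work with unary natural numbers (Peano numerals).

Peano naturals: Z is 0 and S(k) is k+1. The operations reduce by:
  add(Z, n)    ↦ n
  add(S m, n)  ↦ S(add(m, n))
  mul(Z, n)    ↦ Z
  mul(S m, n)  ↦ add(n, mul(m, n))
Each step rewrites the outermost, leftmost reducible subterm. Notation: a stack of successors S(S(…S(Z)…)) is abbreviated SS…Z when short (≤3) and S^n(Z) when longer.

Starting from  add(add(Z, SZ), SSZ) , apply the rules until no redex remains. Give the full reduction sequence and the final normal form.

  start: add(add(Z, SZ), SSZ)
  step 1: add(SZ, SSZ)
  step 2: S(add(Z, SSZ))
  step 3: SSSZ

Answer: normal form = SSSZ  (in 3 steps)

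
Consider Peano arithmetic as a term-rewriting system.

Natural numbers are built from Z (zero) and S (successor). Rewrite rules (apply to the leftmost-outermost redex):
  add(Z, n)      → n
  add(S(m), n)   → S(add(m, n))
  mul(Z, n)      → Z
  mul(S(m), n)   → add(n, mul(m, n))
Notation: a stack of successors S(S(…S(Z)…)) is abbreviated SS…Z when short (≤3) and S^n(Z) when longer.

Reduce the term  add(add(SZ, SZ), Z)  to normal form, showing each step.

Answer: normal form = SSZ  (in 5 steps)

Reduction:
  start: add(add(SZ, SZ), Z)
  [1] add(S(add(Z, SZ)), Z)
  [2] S(add(add(Z, SZ), Z))
  [3] S(add(SZ, Z))
  [4] S(S(add(Z, Z)))
  [5] SSZ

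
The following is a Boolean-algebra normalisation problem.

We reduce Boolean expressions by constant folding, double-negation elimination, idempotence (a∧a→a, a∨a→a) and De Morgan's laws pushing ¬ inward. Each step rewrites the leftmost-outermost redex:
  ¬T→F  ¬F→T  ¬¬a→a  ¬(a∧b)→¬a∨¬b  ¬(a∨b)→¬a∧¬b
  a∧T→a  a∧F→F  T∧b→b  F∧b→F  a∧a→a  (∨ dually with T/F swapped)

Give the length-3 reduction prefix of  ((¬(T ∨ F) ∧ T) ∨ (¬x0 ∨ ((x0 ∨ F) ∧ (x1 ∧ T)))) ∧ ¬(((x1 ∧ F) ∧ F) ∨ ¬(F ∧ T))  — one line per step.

  start: ((¬(T ∨ F) ∧ T) ∨ (¬x0 ∨ ((x0 ∨ F) ∧ (x1 ∧ T)))) ∧ ¬(((x1 ∧ F) ∧ F) ∨ ¬(F ∧ T))
  [1] (¬(T ∨ F) ∨ (¬x0 ∨ ((x0 ∨ F) ∧ (x1 ∧ T)))) ∧ ¬(((x1 ∧ F) ∧ F) ∨ ¬(F ∧ T))
  [2] ((¬T ∧ ¬F) ∨ (¬x0 ∨ ((x0 ∨ F) ∧ (x1 ∧ T)))) ∧ ¬(((x1 ∧ F) ∧ F) ∨ ¬(F ∧ T))
  [3] ((F ∧ ¬F) ∨ (¬x0 ∨ ((x0 ∨ F) ∧ (x1 ∧ T)))) ∧ ¬(((x1 ∧ F) ∧ F) ∨ ¬(F ∧ T))

Answer: after 3 steps: ((F ∧ ¬F) ∨ (¬x0 ∨ ((x0 ∨ F) ∧ (x1 ∧ T)))) ∧ ¬(((x1 ∧ F) ∧ F) ∨ ¬(F ∧ T))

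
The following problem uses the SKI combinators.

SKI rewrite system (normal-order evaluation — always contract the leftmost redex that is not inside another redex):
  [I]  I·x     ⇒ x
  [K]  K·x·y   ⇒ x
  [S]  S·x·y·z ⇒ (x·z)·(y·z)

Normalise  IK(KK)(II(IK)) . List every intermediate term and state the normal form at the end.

Answer: normal form = KK  (in 2 steps)

Working:
  start: IK(KK)(II(IK))
  [1] K(KK)(II(IK))
  [2] KK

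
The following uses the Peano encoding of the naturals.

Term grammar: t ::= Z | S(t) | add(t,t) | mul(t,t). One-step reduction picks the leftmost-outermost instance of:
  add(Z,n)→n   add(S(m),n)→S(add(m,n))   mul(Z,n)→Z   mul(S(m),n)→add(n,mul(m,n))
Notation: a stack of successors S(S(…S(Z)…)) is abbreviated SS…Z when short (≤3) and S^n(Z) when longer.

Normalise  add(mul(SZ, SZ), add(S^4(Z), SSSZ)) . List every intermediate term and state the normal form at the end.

  start: add(mul(SZ, SZ), add(S^4(Z), SSSZ))
  →1  add(add(SZ, mul(Z, SZ)), add(S^4(Z), SSSZ))
  →2  add(S(add(Z, mul(Z, SZ))), add(S^4(Z), SSSZ))
  →3  S(add(add(Z, mul(Z, SZ)), add(S^4(Z), SSSZ)))
  →4  S(add(mul(Z, SZ), add(S^4(Z), SSSZ)))
  →5  S(add(Z, add(S^4(Z), SSSZ)))
  →6  S(add(S^4(Z), SSSZ))
  →7  S(S(add(SSSZ, SSSZ)))
  →8  S(S(S(add(SSZ, SSSZ))))
  →9  S(S(S(S(add(SZ, SSSZ)))))
  →10  S(S(S(S(S(add(Z, SSSZ))))))
  →11  S^8(Z)

Answer: normal form = S^8(Z)  (in 11 steps)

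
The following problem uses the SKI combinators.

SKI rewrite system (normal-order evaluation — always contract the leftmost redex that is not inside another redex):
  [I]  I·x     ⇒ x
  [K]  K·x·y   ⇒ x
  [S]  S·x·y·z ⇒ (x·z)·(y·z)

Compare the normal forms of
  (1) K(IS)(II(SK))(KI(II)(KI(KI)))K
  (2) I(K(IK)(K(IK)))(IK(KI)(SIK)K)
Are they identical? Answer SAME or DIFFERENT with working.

Term A:
  start: K(IS)(II(SK))(KI(II)(KI(KI)))K
  step 1: IS(KI(II)(KI(KI)))K
  step 2: S(KI(II)(KI(KI)))K
  step 3: S(I(KI(KI)))K
  step 4: S(KI(KI))K
  step 5: SIK

Term B:
  start: I(K(IK)(K(IK)))(IK(KI)(SIK)K)
  step 1: K(IK)(K(IK))(IK(KI)(SIK)K)
  step 2: IK(IK(KI)(SIK)K)
  step 3: K(IK(KI)(SIK)K)
  step 4: K(K(KI)(SIK)K)
  step 5: K(KIK)
  step 6: KI

Answer: DIFFERENT — A ⇓ SIK, B ⇓ KI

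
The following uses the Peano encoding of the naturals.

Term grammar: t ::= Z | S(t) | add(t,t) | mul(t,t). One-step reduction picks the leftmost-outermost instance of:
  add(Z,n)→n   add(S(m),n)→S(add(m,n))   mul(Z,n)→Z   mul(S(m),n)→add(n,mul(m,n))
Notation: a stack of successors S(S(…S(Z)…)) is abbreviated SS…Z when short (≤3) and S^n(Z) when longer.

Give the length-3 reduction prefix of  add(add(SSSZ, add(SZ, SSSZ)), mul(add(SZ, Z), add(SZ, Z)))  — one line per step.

Answer: after 3 steps: S(add(S(add(SZ, add(SZ, SSSZ))), mul(add(SZ, Z), add(SZ, Z))))

Derivation:
  start: add(add(SSSZ, add(SZ, SSSZ)), mul(add(SZ, Z), add(SZ, Z)))
  →1  add(S(add(SSZ, add(SZ, SSSZ))), mul(add(SZ, Z), add(SZ, Z)))
  →2  S(add(add(SSZ, add(SZ, SSSZ)), mul(add(SZ, Z), add(SZ, Z))))
  →3  S(add(S(add(SZ, add(SZ, SSSZ))), mul(add(SZ, Z), add(SZ, Z))))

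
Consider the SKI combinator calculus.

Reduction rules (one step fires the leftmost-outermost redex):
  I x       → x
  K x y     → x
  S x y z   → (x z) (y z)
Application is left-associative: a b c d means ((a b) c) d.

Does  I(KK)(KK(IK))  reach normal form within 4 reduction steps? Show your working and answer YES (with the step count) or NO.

  start: I(KK)(KK(IK))
  →1  KK(KK(IK))
  →2  K

Answer: YES — reaches normal form K in 2 ≤ 4 steps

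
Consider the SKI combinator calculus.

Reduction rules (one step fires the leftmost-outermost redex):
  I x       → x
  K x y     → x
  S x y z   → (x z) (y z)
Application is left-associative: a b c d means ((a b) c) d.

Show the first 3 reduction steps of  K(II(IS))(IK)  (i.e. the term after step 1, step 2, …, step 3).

  start: K(II(IS))(IK)
  →1  II(IS)
  →2  I(IS)
  →3  IS

Answer: after 3 steps: IS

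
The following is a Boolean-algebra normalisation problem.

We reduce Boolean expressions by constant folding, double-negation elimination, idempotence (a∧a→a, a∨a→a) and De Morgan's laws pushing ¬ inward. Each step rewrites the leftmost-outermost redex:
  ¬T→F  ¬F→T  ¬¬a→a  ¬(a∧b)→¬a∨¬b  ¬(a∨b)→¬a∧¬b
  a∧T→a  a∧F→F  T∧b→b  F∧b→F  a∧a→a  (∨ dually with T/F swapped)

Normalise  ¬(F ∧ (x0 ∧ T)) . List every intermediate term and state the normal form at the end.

Answer: normal form = T  (in 3 steps)

Working:
  start: ¬(F ∧ (x0 ∧ T))
  [1] ¬F ∨ ¬(x0 ∧ T)
  [2] T ∨ ¬(x0 ∧ T)
  [3] T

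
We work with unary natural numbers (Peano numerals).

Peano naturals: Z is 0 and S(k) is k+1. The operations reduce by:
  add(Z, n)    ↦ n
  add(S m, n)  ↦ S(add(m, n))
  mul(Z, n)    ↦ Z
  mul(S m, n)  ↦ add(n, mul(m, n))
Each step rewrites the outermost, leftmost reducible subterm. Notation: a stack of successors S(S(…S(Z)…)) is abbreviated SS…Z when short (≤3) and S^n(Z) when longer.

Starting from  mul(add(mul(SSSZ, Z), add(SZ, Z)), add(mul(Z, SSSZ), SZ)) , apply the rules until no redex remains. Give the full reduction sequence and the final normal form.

  start: mul(add(mul(SSSZ, Z), add(SZ, Z)), add(mul(Z, SSSZ), SZ))
  step 1: mul(add(add(Z, mul(SSZ, Z)), add(SZ, Z)), add(mul(Z, SSSZ), SZ))
  step 2: mul(add(mul(SSZ, Z), add(SZ, Z)), add(mul(Z, SSSZ), SZ))
  step 3: mul(add(add(Z, mul(SZ, Z)), add(SZ, Z)), add(mul(Z, SSSZ), SZ))
  step 4: mul(add(mul(SZ, Z), add(SZ, Z)), add(mul(Z, SSSZ), SZ))
  step 5: mul(add(add(Z, mul(Z, Z)), add(SZ, Z)), add(mul(Z, SSSZ), SZ))
  step 6: mul(add(mul(Z, Z), add(SZ, Z)), add(mul(Z, SSSZ), SZ))
  step 7: mul(add(Z, add(SZ, Z)), add(mul(Z, SSSZ), SZ))
  step 8: mul(add(SZ, Z), add(mul(Z, SSSZ), SZ))
  step 9: mul(S(add(Z, Z)), add(mul(Z, SSSZ), SZ))
  step 10: add(add(mul(Z, SSSZ), SZ), mul(add(Z, Z), add(mul(Z, SSSZ), SZ)))
  step 11: add(add(Z, SZ), mul(add(Z, Z), add(mul(Z, SSSZ), SZ)))
  step 12: add(SZ, mul(add(Z, Z), add(mul(Z, SSSZ), SZ)))
  step 13: S(add(Z, mul(add(Z, Z), add(mul(Z, SSSZ), SZ))))
  step 14: S(mul(add(Z, Z), add(mul(Z, SSSZ), SZ)))
  step 15: S(mul(Z, add(mul(Z, SSSZ), SZ)))
  step 16: SZ

Answer: normal form = SZ  (in 16 steps)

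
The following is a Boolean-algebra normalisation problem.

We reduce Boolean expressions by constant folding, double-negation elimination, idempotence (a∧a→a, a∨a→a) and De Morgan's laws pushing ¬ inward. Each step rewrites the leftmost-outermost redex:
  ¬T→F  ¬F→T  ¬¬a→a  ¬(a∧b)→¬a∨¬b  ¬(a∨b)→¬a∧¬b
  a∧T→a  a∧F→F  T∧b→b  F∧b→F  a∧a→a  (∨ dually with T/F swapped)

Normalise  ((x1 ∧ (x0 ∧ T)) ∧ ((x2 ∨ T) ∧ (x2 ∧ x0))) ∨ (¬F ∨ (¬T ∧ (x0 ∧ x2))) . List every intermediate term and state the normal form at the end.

  start: ((x1 ∧ (x0 ∧ T)) ∧ ((x2 ∨ T) ∧ (x2 ∧ x0))) ∨ (¬F ∨ (¬T ∧ (x0 ∧ x2)))
  step 1: ((x1 ∧ x0) ∧ ((x2 ∨ T) ∧ (x2 ∧ x0))) ∨ (¬F ∨ (¬T ∧ (x0 ∧ x2)))
  step 2: ((x1 ∧ x0) ∧ (T ∧ (x2 ∧ x0))) ∨ (¬F ∨ (¬T ∧ (x0 ∧ x2)))
  step 3: ((x1 ∧ x0) ∧ (x2 ∧ x0)) ∨ (¬F ∨ (¬T ∧ (x0 ∧ x2)))
  step 4: ((x1 ∧ x0) ∧ (x2 ∧ x0)) ∨ (T ∨ (¬T ∧ (x0 ∧ x2)))
  step 5: ((x1 ∧ x0) ∧ (x2 ∧ x0)) ∨ T
  step 6: T

Answer: normal form = T  (in 6 steps)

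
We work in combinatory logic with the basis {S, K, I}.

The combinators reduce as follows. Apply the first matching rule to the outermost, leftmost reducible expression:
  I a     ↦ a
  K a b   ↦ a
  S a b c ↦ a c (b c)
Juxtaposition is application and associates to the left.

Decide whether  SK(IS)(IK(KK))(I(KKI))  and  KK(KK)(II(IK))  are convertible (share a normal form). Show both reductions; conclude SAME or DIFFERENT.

Answer: SAME — A ⇓ KK, B ⇓ KK

Derivation:
Term A:
  start: SK(IS)(IK(KK))(I(KKI))
  →1  K(IK(KK))(IS(IK(KK)))(I(KKI))
  →2  IK(KK)(I(KKI))
  →3  K(KK)(I(KKI))
  →4  KK

Term B:
  start: KK(KK)(II(IK))
  →1  K(II(IK))
  →2  K(I(IK))
  →3  K(IK)
  →4  KK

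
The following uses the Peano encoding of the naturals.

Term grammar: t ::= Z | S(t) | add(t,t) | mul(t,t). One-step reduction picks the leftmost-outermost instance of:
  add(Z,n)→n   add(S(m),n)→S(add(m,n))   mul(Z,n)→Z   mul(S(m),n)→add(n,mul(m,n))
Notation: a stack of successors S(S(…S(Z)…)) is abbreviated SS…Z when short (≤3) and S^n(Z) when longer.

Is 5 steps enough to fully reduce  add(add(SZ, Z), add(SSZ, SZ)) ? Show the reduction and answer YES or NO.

Answer: NO — after 5 steps the term is S(S(add(SZ, SZ))), not yet normal

Reduction:
  start: add(add(SZ, Z), add(SSZ, SZ))
  step 1: add(S(add(Z, Z)), add(SSZ, SZ))
  step 2: S(add(add(Z, Z), add(SSZ, SZ)))
  step 3: S(add(Z, add(SSZ, SZ)))
  step 4: S(add(SSZ, SZ))
  step 5: S(S(add(SZ, SZ)))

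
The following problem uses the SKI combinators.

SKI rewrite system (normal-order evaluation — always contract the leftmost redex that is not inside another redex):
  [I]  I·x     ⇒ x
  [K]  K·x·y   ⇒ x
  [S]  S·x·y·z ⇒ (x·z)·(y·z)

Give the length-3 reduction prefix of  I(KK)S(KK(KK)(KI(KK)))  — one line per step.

  start: I(KK)S(KK(KK)(KI(KK)))
  [1] KKS(KK(KK)(KI(KK)))
  [2] K(KK(KK)(KI(KK)))
  [3] K(K(KI(KK)))

Answer: after 3 steps: K(K(KI(KK)))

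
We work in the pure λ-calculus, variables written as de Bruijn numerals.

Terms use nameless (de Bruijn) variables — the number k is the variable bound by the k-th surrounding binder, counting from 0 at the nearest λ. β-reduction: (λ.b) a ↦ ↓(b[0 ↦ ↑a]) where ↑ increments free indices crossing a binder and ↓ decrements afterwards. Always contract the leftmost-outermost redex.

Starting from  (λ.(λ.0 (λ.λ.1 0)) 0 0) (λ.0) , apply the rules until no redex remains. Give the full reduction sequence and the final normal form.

  start: (λ.(λ.0 (λ.λ.1 0)) 0 0) (λ.0)
  →1  (λ.0 (λ.λ.1 0)) (λ.0) (λ.0)
  →2  (λ.0) (λ.λ.1 0) (λ.0)
  →3  (λ.λ.1 0) (λ.0)
  →4  λ.(λ.0) 0
  →5  λ.0

Answer: normal form = λ.0  (in 5 steps)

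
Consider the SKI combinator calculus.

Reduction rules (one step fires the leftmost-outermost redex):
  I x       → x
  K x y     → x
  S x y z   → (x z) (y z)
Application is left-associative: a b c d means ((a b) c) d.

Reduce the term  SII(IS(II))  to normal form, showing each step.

  start: SII(IS(II))
  →1  I(IS(II))(I(IS(II)))
  →2  IS(II)(I(IS(II)))
  →3  S(II)(I(IS(II)))
  →4  SI(I(IS(II)))
  →5  SI(IS(II))
  →6  SI(S(II))
  →7  SI(SI)

Answer: normal form = SI(SI)  (in 7 steps)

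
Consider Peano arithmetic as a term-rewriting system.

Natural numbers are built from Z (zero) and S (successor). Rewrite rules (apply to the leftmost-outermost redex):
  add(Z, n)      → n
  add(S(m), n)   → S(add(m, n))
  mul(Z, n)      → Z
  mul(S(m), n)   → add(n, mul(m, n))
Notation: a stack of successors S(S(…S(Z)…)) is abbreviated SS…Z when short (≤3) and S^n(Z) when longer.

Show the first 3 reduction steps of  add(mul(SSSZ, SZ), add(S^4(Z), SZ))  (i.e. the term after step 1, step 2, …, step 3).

Answer: after 3 steps: S(add(add(Z, mul(SSZ, SZ)), add(S^4(Z), SZ)))

Reduction:
  start: add(mul(SSSZ, SZ), add(S^4(Z), SZ))
  →1  add(add(SZ, mul(SSZ, SZ)), add(S^4(Z), SZ))
  →2  add(S(add(Z, mul(SSZ, SZ))), add(S^4(Z), SZ))
  →3  S(add(add(Z, mul(SSZ, SZ)), add(S^4(Z), SZ)))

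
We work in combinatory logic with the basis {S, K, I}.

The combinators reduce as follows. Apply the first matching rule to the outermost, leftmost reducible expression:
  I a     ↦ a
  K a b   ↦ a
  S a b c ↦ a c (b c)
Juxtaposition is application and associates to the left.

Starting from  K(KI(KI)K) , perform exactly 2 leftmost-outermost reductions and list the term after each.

  start: K(KI(KI)K)
  [1] K(IK)
  [2] KK

Answer: after 2 steps: KK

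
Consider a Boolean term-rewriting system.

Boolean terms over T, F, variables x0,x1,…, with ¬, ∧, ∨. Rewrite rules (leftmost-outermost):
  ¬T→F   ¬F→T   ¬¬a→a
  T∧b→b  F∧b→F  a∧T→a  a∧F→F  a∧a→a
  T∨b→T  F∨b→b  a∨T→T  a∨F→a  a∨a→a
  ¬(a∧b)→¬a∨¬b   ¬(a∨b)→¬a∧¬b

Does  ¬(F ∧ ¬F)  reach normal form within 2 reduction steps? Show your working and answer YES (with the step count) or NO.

Answer: NO — after 2 steps the term is T ∨ ¬¬F, not yet normal

Derivation:
  start: ¬(F ∧ ¬F)
  step 1: ¬F ∨ ¬¬F
  step 2: T ∨ ¬¬F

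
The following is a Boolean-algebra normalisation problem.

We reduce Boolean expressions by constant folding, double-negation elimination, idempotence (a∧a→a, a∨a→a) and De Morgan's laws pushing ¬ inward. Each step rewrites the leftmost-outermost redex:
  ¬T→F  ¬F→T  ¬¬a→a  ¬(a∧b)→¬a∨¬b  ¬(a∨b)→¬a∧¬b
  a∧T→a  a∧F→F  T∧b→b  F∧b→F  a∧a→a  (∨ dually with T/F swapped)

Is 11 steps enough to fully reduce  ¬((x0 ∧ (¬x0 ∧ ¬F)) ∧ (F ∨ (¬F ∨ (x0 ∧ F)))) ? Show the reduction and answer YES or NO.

  start: ¬((x0 ∧ (¬x0 ∧ ¬F)) ∧ (F ∨ (¬F ∨ (x0 ∧ F))))
  [1] ¬(x0 ∧ (¬x0 ∧ ¬F)) ∨ ¬(F ∨ (¬F ∨ (x0 ∧ F)))
  [2] (¬x0 ∨ ¬(¬x0 ∧ ¬F)) ∨ ¬(F ∨ (¬F ∨ (x0 ∧ F)))
  [3] (¬x0 ∨ (¬¬x0 ∨ ¬¬F)) ∨ ¬(F ∨ (¬F ∨ (x0 ∧ F)))
  [4] (¬x0 ∨ (x0 ∨ ¬¬F)) ∨ ¬(F ∨ (¬F ∨ (x0 ∧ F)))
  [5] (¬x0 ∨ (x0 ∨ F)) ∨ ¬(F ∨ (¬F ∨ (x0 ∧ F)))
  [6] (¬x0 ∨ x0) ∨ ¬(F ∨ (¬F ∨ (x0 ∧ F)))
  [7] (¬x0 ∨ x0) ∨ (¬F ∧ ¬(¬F ∨ (x0 ∧ F)))
  [8] (¬x0 ∨ x0) ∨ (T ∧ ¬(¬F ∨ (x0 ∧ F)))
  [9] (¬x0 ∨ x0) ∨ ¬(¬F ∨ (x0 ∧ F))
  [10] (¬x0 ∨ x0) ∨ (¬¬F ∧ ¬(x0 ∧ F))
  [11] (¬x0 ∨ x0) ∨ (F ∧ ¬(x0 ∧ F))

Answer: NO — after 11 steps the term is (¬x0 ∨ x0) ∨ (F ∧ ¬(x0 ∧ F)), not yet normal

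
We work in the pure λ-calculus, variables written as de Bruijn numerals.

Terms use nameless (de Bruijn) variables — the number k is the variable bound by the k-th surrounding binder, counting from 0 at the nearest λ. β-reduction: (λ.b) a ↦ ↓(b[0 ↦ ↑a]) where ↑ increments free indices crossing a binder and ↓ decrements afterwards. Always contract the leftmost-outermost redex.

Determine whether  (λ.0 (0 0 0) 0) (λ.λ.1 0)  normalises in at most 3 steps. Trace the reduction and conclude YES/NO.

Answer: NO — after 3 steps the term is (λ.λ.1 0) (λ.λ.1 0) (λ.λ.1 0) (λ.λ.1 0), not yet normal

Reduction:
  start: (λ.0 (0 0 0) 0) (λ.λ.1 0)
  step 1: (λ.λ.1 0) ((λ.λ.1 0) (λ.λ.1 0) (λ.λ.1 0)) (λ.λ.1 0)
  step 2: (λ.(λ.λ.1 0) (λ.λ.1 0) (λ.λ.1 0) 0) (λ.λ.1 0)
  step 3: (λ.λ.1 0) (λ.λ.1 0) (λ.λ.1 0) (λ.λ.1 0)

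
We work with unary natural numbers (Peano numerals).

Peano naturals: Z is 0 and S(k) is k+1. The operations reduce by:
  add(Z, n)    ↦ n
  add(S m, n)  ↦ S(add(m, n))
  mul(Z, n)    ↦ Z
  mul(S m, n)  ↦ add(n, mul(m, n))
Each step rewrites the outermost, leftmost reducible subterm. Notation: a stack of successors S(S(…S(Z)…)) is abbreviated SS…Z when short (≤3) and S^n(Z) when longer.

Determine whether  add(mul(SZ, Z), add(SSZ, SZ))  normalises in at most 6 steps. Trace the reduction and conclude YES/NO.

  start: add(mul(SZ, Z), add(SSZ, SZ))
  →1  add(add(Z, mul(Z, Z)), add(SSZ, SZ))
  →2  add(mul(Z, Z), add(SSZ, SZ))
  →3  add(Z, add(SSZ, SZ))
  →4  add(SSZ, SZ)
  →5  S(add(SZ, SZ))
  →6  S(S(add(Z, SZ)))

Answer: NO — after 6 steps the term is S(S(add(Z, SZ))), not yet normal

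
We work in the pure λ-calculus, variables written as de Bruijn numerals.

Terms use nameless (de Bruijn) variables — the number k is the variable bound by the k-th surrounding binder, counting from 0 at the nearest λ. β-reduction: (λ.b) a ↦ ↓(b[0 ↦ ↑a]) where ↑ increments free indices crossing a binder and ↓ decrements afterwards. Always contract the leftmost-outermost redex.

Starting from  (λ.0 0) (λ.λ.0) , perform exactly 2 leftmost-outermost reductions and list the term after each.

Answer: after 2 steps: λ.0

Derivation:
  start: (λ.0 0) (λ.λ.0)
  [1] (λ.λ.0) (λ.λ.0)
  [2] λ.0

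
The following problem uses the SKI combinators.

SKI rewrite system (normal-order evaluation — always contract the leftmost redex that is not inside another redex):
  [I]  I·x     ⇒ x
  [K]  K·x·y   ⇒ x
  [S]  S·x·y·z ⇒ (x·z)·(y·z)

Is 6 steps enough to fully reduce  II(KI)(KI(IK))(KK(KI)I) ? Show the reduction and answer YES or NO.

Answer: YES — reaches normal form KI in 5 ≤ 6 steps

Working:
  start: II(KI)(KI(IK))(KK(KI)I)
  step 1: I(KI)(KI(IK))(KK(KI)I)
  step 2: KI(KI(IK))(KK(KI)I)
  step 3: I(KK(KI)I)
  step 4: KK(KI)I
  step 5: KI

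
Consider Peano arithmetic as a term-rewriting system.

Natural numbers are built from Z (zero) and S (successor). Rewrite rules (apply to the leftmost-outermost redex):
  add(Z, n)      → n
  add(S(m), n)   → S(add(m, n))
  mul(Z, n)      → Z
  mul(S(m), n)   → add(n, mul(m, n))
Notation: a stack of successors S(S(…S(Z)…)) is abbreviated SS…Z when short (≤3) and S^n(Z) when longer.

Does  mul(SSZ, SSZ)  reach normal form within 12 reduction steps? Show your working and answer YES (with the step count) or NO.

  start: mul(SSZ, SSZ)
  →1  add(SSZ, mul(SZ, SSZ))
  →2  S(add(SZ, mul(SZ, SSZ)))
  →3  S(S(add(Z, mul(SZ, SSZ))))
  →4  S(S(mul(SZ, SSZ)))
  →5  S(S(add(SSZ, mul(Z, SSZ))))
  →6  S(S(S(add(SZ, mul(Z, SSZ)))))
  →7  S(S(S(S(add(Z, mul(Z, SSZ))))))
  →8  S(S(S(S(mul(Z, SSZ)))))
  →9  S^4(Z)

Answer: YES — reaches normal form S^4(Z) in 9 ≤ 12 steps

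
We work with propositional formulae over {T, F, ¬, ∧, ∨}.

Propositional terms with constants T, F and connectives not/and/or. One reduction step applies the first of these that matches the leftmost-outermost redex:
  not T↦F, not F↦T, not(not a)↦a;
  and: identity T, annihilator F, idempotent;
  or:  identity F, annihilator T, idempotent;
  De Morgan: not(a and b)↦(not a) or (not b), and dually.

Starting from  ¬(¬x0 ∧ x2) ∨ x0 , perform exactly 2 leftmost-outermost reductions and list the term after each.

Answer: after 2 steps: (x0 ∨ ¬x2) ∨ x0

Derivation:
  start: ¬(¬x0 ∧ x2) ∨ x0
  →1  (¬¬x0 ∨ ¬x2) ∨ x0
  →2  (x0 ∨ ¬x2) ∨ x0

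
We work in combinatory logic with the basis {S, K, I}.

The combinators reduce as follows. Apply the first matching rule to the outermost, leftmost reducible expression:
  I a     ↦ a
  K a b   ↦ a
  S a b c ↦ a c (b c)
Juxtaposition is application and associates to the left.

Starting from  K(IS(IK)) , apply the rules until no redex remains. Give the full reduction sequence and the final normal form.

  start: K(IS(IK))
  →1  K(S(IK))
  →2  K(SK)

Answer: normal form = K(SK)  (in 2 steps)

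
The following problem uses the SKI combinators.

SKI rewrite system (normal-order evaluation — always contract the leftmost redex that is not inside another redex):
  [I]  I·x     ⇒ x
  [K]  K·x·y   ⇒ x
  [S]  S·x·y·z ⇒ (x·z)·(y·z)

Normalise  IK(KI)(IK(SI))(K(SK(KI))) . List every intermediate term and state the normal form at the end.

Answer: normal form = I  (in 3 steps)

Derivation:
  start: IK(KI)(IK(SI))(K(SK(KI)))
  step 1: K(KI)(IK(SI))(K(SK(KI)))
  step 2: KI(K(SK(KI)))
  step 3: I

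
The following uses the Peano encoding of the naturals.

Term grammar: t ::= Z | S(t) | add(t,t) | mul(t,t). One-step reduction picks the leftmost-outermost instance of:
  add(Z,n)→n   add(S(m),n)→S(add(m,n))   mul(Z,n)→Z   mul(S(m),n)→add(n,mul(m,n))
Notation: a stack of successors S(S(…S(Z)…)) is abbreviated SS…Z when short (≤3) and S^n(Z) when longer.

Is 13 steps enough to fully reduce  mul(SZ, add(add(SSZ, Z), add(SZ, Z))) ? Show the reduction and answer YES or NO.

  start: mul(SZ, add(add(SSZ, Z), add(SZ, Z)))
  →1  add(add(add(SSZ, Z), add(SZ, Z)), mul(Z, add(add(SSZ, Z), add(SZ, Z))))
  →2  add(add(S(add(SZ, Z)), add(SZ, Z)), mul(Z, add(add(SSZ, Z), add(SZ, Z))))
  →3  add(S(add(add(SZ, Z), add(SZ, Z))), mul(Z, add(add(SSZ, Z), add(SZ, Z))))
  →4  S(add(add(add(SZ, Z), add(SZ, Z)), mul(Z, add(add(SSZ, Z), add(SZ, Z)))))
  →5  S(add(add(S(add(Z, Z)), add(SZ, Z)), mul(Z, add(add(SSZ, Z), add(SZ, Z)))))
  →6  S(add(S(add(add(Z, Z), add(SZ, Z))), mul(Z, add(add(SSZ, Z), add(SZ, Z)))))
  →7  S(S(add(add(add(Z, Z), add(SZ, Z)), mul(Z, add(add(SSZ, Z), add(SZ, Z))))))
  →8  S(S(add(add(Z, add(SZ, Z)), mul(Z, add(add(SSZ, Z), add(SZ, Z))))))
  →9  S(S(add(add(SZ, Z), mul(Z, add(add(SSZ, Z), add(SZ, Z))))))
  →10  S(S(add(S(add(Z, Z)), mul(Z, add(add(SSZ, Z), add(SZ, Z))))))
  →11  S(S(S(add(add(Z, Z), mul(Z, add(add(SSZ, Z), add(SZ, Z)))))))
  →12  S(S(S(add(Z, mul(Z, add(add(SSZ, Z), add(SZ, Z)))))))
  →13  S(S(S(mul(Z, add(add(SSZ, Z), add(SZ, Z))))))

Answer: NO — after 13 steps the term is S(S(S(mul(Z, add(add(SSZ, Z), add(SZ, Z)))))), not yet normal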